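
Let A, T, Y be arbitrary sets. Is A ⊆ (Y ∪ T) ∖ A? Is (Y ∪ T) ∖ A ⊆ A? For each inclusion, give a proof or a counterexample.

Both inclusions fail.

(⟹) This inclusion fails. Take A = {1}, T = ∅, Y = ∅; then 1 ∈ A but 1 ∉ (Y ∪ T) ∖ A.

(⟸) This inclusion fails. Take A = ∅, T = {1}, Y = ∅; then 1 ∈ (Y ∪ T) ∖ A but 1 ∉ A.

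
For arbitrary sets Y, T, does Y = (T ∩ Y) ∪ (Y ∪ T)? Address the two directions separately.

(⟹) Let x ∈ Y. Then either x ∈ Y and x ∉ T; or x ∈ Y ∩ T. In each case x ∈ (T ∩ Y) ∪ (Y ∪ T), so Y ⊆ (T ∩ Y) ∪ (Y ∪ T).

(⟸) This inclusion fails. Take Y = ∅, T = {1}; then 1 ∈ (T ∩ Y) ∪ (Y ∪ T) but 1 ∉ Y.

Only the forward inclusion holds.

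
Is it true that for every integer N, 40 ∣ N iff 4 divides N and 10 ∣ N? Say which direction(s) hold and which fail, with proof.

Not equivalent: only (⇒) holds.

[⇒] If 40 ∣ N, write N = 40q. Since 40 = 10·4, N = 4·(10q), so 4 ∣ N; and since 40 = 4·10, N = 10·(4q), so 10 ∣ N.

[⇐] This fails: take N = 20. Both 4 ∣ 20 and 10 ∣ 20, yet 20 is not a multiple of 40 (since 20 = 0·40 + 20), so 40 ∤ 20.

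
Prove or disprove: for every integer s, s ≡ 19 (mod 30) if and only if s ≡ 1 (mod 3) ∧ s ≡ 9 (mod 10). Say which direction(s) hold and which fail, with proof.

Both directions hold; the statement is true.

Converse. If s ≡ 1 (mod 3) and s ≡ 9 (mod 10), then by the Chinese remainder theorem s ≡ 19 (mod 30). This is exactly s ≡ 19 (mod 30).

Forward direction. Suppose s ≡ 19 (mod 30); write s = 30j + 19. Since 3 ∣ 30, reducing mod 3 gives s ≡ 19 ≡ 1 (mod 3); since 10 ∣ 30, reducing mod 10 gives s ≡ 19 ≡ 9 (mod 10).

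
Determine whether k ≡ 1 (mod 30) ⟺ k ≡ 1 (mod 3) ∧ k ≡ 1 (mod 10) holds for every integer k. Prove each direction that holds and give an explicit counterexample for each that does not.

Equivalent; both directions hold.

[⇒] Suppose k ≡ 1 (mod 30); write k = 30j + 1. Since 3 ∣ 30, reducing mod 3 gives k ≡ 1 (mod 3); since 10 ∣ 30, reducing mod 10 gives k ≡ 1 (mod 10).

[⇐] Conversely, if k ≡ 1 (mod 3) and k ≡ 1 (mod 10), then by the Chinese remainder theorem k ≡ 1 (mod 30). This is exactly k ≡ 1 (mod 30).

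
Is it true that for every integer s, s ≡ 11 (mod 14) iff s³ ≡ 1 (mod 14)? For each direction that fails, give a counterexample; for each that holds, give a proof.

Forward direction. Suppose s ≡ 11 (mod 14). Write s = 14j + 11. Then (14j + 11)³ = 2744j³ + 6468j² + 5082j + 1331 = 14(196j³ + 462j² + 363j + 95) + 1, so s³ ≡ 1 (mod 14).

Converse. This fails: take s = 1. Then 1³ = 1 ≡ 1 (mod 14), yet 1 ≡ 1 (mod 14), not 11.

The forward direction holds; the converse fails.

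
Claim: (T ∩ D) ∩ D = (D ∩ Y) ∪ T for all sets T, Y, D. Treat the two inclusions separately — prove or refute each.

(⊆) Let x ∈ (T ∩ D) ∩ D. Then either x ∈ T ∩ D and x ∉ Y; or x ∈ T ∩ Y ∩ D. In each case x ∈ (D ∩ Y) ∪ T, so (T ∩ D) ∩ D ⊆ (D ∩ Y) ∪ T.

(⊇) This inclusion fails. Take T = {1}, Y = ∅, D = ∅; then 1 ∈ (D ∩ Y) ∪ T but 1 ∉ (T ∩ D) ∩ D.

Only the forward inclusion holds.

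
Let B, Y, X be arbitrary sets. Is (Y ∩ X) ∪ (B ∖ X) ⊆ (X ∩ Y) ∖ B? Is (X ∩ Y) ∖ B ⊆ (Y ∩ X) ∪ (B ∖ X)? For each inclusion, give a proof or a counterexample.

(⟹) This inclusion fails. Take B = {1}, Y = ∅, X = ∅; then 1 ∈ (Y ∩ X) ∪ (B ∖ X) but 1 ∉ (X ∩ Y) ∖ B.

(⟸) Let x ∈ (X ∩ Y) ∖ B. Then x ∈ Y ∩ X and x ∉ B, from which x ∈ (Y ∩ X) ∪ (B ∖ X).

Only the reverse inclusion holds.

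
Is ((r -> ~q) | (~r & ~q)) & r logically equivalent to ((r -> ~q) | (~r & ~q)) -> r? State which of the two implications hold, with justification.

The forward direction holds; the converse fails.

(⇒) Assume the antecedent. If r is true, ((r -> ~q) | (~r & ~q)) -> r reduces to true regardless of the other variables. If r is false, the antecedent cannot hold. Either way ((r -> ~q) | (~r & ~q)) -> r holds.

(⇐) This fails. Under r = T, q = T, the left side is false but the right side is true.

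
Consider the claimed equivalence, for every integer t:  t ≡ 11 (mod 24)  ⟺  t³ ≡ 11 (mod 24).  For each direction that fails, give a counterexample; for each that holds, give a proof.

Equivalent; both directions hold.

(⟹) Suppose t ≡ 11 (mod 24). Write t = 24j + 11. Then (24j + 11)³ = 13824j³ + 19008j² + 8712j + 1331 = 24(576j³ + 792j² + 363j + 55) + 11, so t³ ≡ 11 (mod 24).

(⟸) Conversely, suppose t³ ≡ 11 (mod 24). The only residue r in {0, …, 23} with r³ ≡ 11 (mod 24) is r = 11, so t ≡ 11 (mod 24).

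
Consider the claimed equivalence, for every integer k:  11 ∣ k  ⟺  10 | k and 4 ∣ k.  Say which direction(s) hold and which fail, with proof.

[⇒] This fails: take k = 11. Certainly 11 ∣ 11, but 10 ∤ 11.

[⇐] This fails: take k = 20. Both 10 ∣ 20 and 4 ∣ 20, yet 20 is not a multiple of 11 (since 20 = 1·11 + 9), so 11 ∤ 20.

(⇒) fails and (⇐) fails.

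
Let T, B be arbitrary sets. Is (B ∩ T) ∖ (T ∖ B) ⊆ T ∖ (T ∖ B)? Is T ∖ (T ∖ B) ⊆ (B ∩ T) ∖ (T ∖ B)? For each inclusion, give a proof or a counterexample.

Forward inclusion. Let x ∈ (B ∩ T) ∖ (T ∖ B). Then x ∈ T ∩ B, from which x ∈ T ∖ (T ∖ B).

Reverse inclusion. Let x ∈ T ∖ (T ∖ B). Then x ∈ T ∩ B, from which x ∈ (B ∩ T) ∖ (T ∖ B).

The two sets are equal.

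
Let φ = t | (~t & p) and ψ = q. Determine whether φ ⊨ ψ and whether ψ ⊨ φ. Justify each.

Neither direction holds.

(⇒) This fails. Under q = F, t = T, p = F, the left side is true but the right side is false.

(⇐) This fails. Under q = T, t = F, p = F, the left side is false but the right side is true.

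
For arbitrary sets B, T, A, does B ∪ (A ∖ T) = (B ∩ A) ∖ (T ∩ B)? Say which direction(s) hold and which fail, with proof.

(⊆) This inclusion fails. Take B = {1}, T = ∅, A = ∅; then 1 ∈ B ∪ (A ∖ T) but 1 ∉ (B ∩ A) ∖ (T ∩ B).

(⊇) Let x ∈ (B ∩ A) ∖ (T ∩ B). Then x ∈ B ∩ A and x ∉ T, from which x ∈ B ∪ (A ∖ T).

Only the reverse inclusion holds.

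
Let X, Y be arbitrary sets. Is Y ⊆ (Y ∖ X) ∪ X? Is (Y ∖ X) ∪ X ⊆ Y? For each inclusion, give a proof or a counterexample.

Only the forward inclusion holds.

(⟹) Let x ∈ Y. Then either x ∈ Y and x ∉ X; or x ∈ X ∩ Y. In each case x ∈ (Y ∖ X) ∪ X, so Y ⊆ (Y ∖ X) ∪ X.

(⟸) This inclusion fails. Take X = {1}, Y = ∅; then 1 ∈ (Y ∖ X) ∪ X but 1 ∉ Y.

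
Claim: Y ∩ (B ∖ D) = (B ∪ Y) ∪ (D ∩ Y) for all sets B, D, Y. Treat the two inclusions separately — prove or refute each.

The sets are not equal: only the forward inclusion holds.

Forward inclusion. Let x ∈ Y ∩ (B ∖ D). Then x ∈ B ∩ Y and x ∉ D, from which x ∈ (B ∪ Y) ∪ (D ∩ Y).

Reverse inclusion. This inclusion fails. Take B = {1}, D = ∅, Y = ∅; then 1 ∈ (B ∪ Y) ∪ (D ∩ Y) but 1 ∉ Y ∩ (B ∖ D).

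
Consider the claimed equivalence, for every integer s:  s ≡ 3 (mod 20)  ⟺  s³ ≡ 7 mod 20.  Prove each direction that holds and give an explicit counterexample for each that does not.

The biconditional holds.

(←) Suppose s³ ≡ 7 (mod 20). The only residue r in {0, …, 19} with r³ ≡ 7 (mod 20) is r = 3, so s ≡ 3 (mod 20).

(→) Suppose s ≡ 3 (mod 20). Write s = 20j + 3. Then (20j + 3)³ = 8000j³ + 3600j² + 540j + 27 = 20(400j³ + 180j² + 27j + 1) + 7, so s³ ≡ 7 (mod 20).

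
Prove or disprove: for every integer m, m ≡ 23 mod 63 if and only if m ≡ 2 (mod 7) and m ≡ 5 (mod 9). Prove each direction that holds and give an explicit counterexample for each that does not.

(⇒) Suppose m ≡ 23 (mod 63); write m = 63j + 23. Since 7 ∣ 63, reducing mod 7 gives m ≡ 23 ≡ 2 (mod 7); since 9 ∣ 63, reducing mod 9 gives m ≡ 23 ≡ 5 (mod 9).

(⇐) Conversely, if m ≡ 2 (mod 7) and m ≡ 5 (mod 9), then by the Chinese remainder theorem m ≡ 23 (mod 63). This is exactly m ≡ 23 (mod 63).

Both directions hold; the statement is true.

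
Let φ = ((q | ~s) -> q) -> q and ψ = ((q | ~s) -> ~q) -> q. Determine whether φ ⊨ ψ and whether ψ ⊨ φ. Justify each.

Only the reverse direction holds.

Forward direction. This fails. Under s = F, q = F, the left side is true but the right side is false.

Converse. Assume the antecedent. If s is true, the antecedent forces (s = T, q = T), and ((q | ~s) -> q) -> q holds there. If s is false, ((q | ~s) -> q) -> q reduces to true regardless of the other variables. Either way ((q | ~s) -> q) -> q holds.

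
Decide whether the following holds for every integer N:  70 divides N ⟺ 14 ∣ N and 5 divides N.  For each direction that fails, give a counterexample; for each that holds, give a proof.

Both directions hold.

(⇒) If 70 ∣ N, write N = 70q. Since 70 = 5·14, N = 14·(5q), so 14 ∣ N; and since 70 = 14·5, N = 5·(14q), so 5 ∣ N.

(⇐) Suppose 14 ∣ N and 5 ∣ N. Any common multiple of 14 and 5 is a multiple of their lcm; here gcd(14, 5) = 1, so lcm(14, 5) = 14·5 = 70, so 70 ∣ N.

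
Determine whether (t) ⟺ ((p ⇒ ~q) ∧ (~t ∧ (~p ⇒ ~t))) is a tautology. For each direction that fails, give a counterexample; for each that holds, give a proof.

Forward direction. This fails. Under p = F, q = F, t = T, the left side is true but the right side is false.

Converse. This fails. Under p = F, q = F, t = F, the left side is false but the right side is true.

Neither direction holds.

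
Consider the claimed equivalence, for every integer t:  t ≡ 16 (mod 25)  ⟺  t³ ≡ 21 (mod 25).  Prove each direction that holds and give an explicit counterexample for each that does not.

[⇒] Suppose t ≡ 16 (mod 25). Write t = 25j + 16. Then (25j + 16)³ = 15625j³ + 30000j² + 19200j + 4096 = 25(625j³ + 1200j² + 768j + 163) + 21, so t³ ≡ 21 (mod 25).

[⇐] Conversely, suppose t³ ≡ 21 (mod 25). The only residue r in {0, …, 24} with r³ ≡ 21 (mod 25) is r = 16, so t ≡ 16 (mod 25).

Both implications hold.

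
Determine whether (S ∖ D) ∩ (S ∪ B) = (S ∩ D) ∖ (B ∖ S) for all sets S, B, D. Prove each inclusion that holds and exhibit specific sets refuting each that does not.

Neither inclusion holds.

(⟹) This inclusion fails. Take S = {1}, B = ∅, D = ∅; then 1 ∈ (S ∖ D) ∩ (S ∪ B) but 1 ∉ (S ∩ D) ∖ (B ∖ S).

(⟸) This inclusion fails. Take S = {1}, B = ∅, D = {1}; then 1 ∈ (S ∩ D) ∖ (B ∖ S) but 1 ∉ (S ∖ D) ∩ (S ∪ B).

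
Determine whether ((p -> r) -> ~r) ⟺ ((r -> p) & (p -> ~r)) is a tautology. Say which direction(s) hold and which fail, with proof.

Both directions hold; the statement is true.

Forward direction. Assume the antecedent. If r is true, the antecedent cannot hold. If r is false, (r -> p) & (p -> ~r) reduces to true regardless of the other variables. Either way (r -> p) & (p -> ~r) holds.

Converse. Assume the antecedent. If r is true, the antecedent cannot hold. If r is false, (p -> r) -> ~r reduces to true regardless of the other variables. Either way (p -> r) -> ~r holds.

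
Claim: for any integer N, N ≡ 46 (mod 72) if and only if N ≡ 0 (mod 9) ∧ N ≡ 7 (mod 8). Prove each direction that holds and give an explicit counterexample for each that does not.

[⇒] This fails: N = 46 gives 46 ≡ 46 (mod 72) but 46 ≡ 1 (mod 9), so the conjunction on the right does not hold.

[⇐] This fails: N = 63 satisfies both congruences on the right (63 ≡ 0 mod 9 and 63 ≡ 7 mod 8) yet 63 ≡ 63 (mod 72), not 46.

Neither implication holds.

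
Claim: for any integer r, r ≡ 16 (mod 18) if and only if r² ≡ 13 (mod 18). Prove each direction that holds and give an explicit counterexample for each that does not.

Neither implication holds.

(⟹) This fails: take r = 16. Then 16 ≡ 16 (mod 18), but 16² = 256 ≡ 4 (mod 18), not 13.

(⟸) This fails: take r = 7. Then 7² = 49 ≡ 13 (mod 18), yet 7 ≡ 7 (mod 18), not 16.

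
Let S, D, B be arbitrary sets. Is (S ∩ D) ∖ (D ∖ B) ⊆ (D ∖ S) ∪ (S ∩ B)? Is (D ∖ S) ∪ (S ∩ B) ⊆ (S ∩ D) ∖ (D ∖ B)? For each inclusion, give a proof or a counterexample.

The sets are not equal: only the forward inclusion holds.

Forward inclusion. Let x ∈ (S ∩ D) ∖ (D ∖ B). Then x ∈ S ∩ D ∩ B, from which x ∈ (D ∖ S) ∪ (S ∩ B).

Reverse inclusion. This inclusion fails. Take S = ∅, D = {1}, B = ∅; then 1 ∈ (D ∖ S) ∪ (S ∩ B) but 1 ∉ (S ∩ D) ∖ (D ∖ B).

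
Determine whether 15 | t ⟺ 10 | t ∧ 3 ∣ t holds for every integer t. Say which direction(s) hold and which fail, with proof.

[⇒] This fails: take t = 15. Certainly 15 ∣ 15, but 10 ∤ 15.

[⇐] Suppose 10 ∣ t and 3 ∣ t. Any common multiple of 10 and 3 is a multiple of their lcm; here gcd(10, 3) = 1, so lcm(10, 3) = 10·3 = 30, so 30 ∣ t. Since 15 ∣ 30, it follows that 15 ∣ t.

The forward direction fails; the converse holds.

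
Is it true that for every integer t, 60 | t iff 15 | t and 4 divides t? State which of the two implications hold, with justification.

Both implications hold.

[⇒] If 60 ∣ t, write t = 60q. Since 60 = 4·15, t = 15·(4q), so 15 ∣ t; and since 60 = 15·4, t = 4·(15q), so 4 ∣ t.

[⇐] Suppose 15 ∣ t and 4 ∣ t. Any common multiple of 15 and 4 is a multiple of their lcm; here gcd(15, 4) = 1, so lcm(15, 4) = 15·4 = 60, so 60 ∣ t.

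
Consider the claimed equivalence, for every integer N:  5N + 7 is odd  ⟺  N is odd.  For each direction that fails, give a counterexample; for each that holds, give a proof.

Both directions fail.

Forward direction. This fails: N = 0 gives 5N + 7 = 7, which is odd, but 0 is even, not odd.

Converse. This also fails: N = 5 is odd, but 5N + 7 = 32 is even, not odd.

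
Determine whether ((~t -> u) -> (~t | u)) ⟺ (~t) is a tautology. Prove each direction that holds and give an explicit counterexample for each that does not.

(⟸) Assume the antecedent. If t is true, the antecedent cannot hold. If t is false, (~t -> u) -> (~t | u) reduces to true regardless of the other variables. Either way (~t -> u) -> (~t | u) holds.

(⟹) This fails. Under t = T, u = T, the left side is true but the right side is false.

Only the reverse direction holds.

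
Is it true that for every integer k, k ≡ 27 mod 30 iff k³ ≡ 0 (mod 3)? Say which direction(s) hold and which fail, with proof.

Not equivalent: only (⇒) holds.

Forward direction. Suppose k ≡ 27 (mod 30). Then k³ ≡ 27³ = 19683 (mod 30), and since 3 ∣ 30, also k³ ≡ 0 (mod 3).

Converse. This fails: take k = 0. Then 0³ = 0 ≡ 0 (mod 3), yet 0 ≡ 0 (mod 30), not 27.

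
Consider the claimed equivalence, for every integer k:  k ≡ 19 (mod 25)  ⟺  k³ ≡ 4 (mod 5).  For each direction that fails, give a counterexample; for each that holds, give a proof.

Not equivalent: only (⇒) holds.

(⇒) Suppose k ≡ 19 (mod 25). Then k³ ≡ 19³ = 6859 (mod 25), and since 5 ∣ 25, also k³ ≡ 4 (mod 5).

(⇐) This fails: take k = 4. Then 4³ = 64 ≡ 4 (mod 5), yet 4 ≡ 4 (mod 25), not 19.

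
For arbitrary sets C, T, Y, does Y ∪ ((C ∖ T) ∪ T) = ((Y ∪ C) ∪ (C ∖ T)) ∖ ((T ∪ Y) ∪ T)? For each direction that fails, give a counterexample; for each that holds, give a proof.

(⊆) This inclusion fails. Take C = ∅, T = {1}, Y = ∅; then 1 ∈ Y ∪ ((C ∖ T) ∪ T) but 1 ∉ ((Y ∪ C) ∪ (C ∖ T)) ∖ ((T ∪ Y) ∪ T).

(⊇) Let x ∈ ((Y ∪ C) ∪ (C ∖ T)) ∖ ((T ∪ Y) ∪ T). Then x ∈ C and x ∉ T, Y, from which x ∈ Y ∪ ((C ∖ T) ∪ T).

Only the reverse inclusion holds.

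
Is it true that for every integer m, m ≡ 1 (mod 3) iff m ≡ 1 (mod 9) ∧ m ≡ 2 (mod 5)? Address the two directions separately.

The forward direction fails; the converse holds.

(⇒) This fails: m = 1 gives 1 ≡ 1 (mod 3) but 1 ≡ 1 (mod 5), so the conjunction on the right does not hold.

(⇐) Conversely, if m ≡ 1 (mod 9) and m ≡ 2 (mod 5), then by the Chinese remainder theorem m ≡ 37 (mod 45). Since 37 ≡ 1 (mod 3) and 3 ∣ 45, we get m ≡ 1 (mod 3).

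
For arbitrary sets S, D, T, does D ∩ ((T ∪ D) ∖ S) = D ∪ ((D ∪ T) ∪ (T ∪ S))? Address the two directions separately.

Only the forward inclusion holds.

(⊆) Let x ∈ D ∩ ((T ∪ D) ∖ S). Then either x ∈ D and x ∉ S, T; or x ∈ D ∩ T and x ∉ S. In each case x ∈ D ∪ ((D ∪ T) ∪ (T ∪ S)), so D ∩ ((T ∪ D) ∖ S) ⊆ D ∪ ((D ∪ T) ∪ (T ∪ S)).

(⊇) This inclusion fails. Take S = {1}, D = ∅, T = ∅; then 1 ∈ D ∪ ((D ∪ T) ∪ (T ∪ S)) but 1 ∉ D ∩ ((T ∪ D) ∖ S).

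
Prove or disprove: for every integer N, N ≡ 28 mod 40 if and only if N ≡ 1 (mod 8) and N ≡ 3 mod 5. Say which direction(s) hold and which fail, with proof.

[⇒] This fails: N = 28 gives 28 ≡ 28 (mod 40) but 28 ≡ 4 (mod 8), so the conjunction on the right does not hold.

[⇐] This fails: N = 33 satisfies both congruences on the right (33 ≡ 1 mod 8 and 33 ≡ 3 mod 5) yet 33 ≡ 33 (mod 40), not 28.

Both directions fail.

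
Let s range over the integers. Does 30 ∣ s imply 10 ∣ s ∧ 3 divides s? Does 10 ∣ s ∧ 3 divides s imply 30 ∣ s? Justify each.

Both implications hold.

(⇐) Suppose 10 ∣ s and 3 ∣ s. Any common multiple of 10 and 3 is a multiple of their lcm; here gcd(10, 3) = 1, so lcm(10, 3) = 10·3 = 30, so 30 ∣ s.

(⇒) If 30 ∣ s, write s = 30q. Since 30 = 3·10, s = 10·(3q), so 10 ∣ s; and since 30 = 10·3, s = 3·(10q), so 3 ∣ s.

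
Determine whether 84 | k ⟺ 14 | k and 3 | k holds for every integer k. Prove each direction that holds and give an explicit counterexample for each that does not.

Converse. This fails: take k = 42. Both 14 ∣ 42 and 3 ∣ 42, yet 42 is not a multiple of 84 (since 42 = 0·84 + 42), so 84 ∤ 42.

Forward direction. If 84 ∣ k, write k = 84q. Since 84 = 6·14, k = 14·(6q), so 14 ∣ k; and since 84 = 28·3, k = 3·(28q), so 3 ∣ k.

The forward direction holds; the converse fails.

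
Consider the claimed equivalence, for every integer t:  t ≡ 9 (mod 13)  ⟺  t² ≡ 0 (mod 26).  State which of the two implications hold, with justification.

(⟹) This fails: take t = 9. Then 9 ≡ 9 (mod 13), but 9² = 81 ≡ 3 (mod 26), not 0.

(⟸) This fails: take t = 0. Then 0² = 0 ≡ 0 (mod 26), yet 0 ≡ 0 (mod 13), not 9.

Neither implication holds.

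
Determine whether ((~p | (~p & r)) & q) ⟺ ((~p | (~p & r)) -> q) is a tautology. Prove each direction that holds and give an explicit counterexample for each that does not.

Not equivalent: only (⇒) holds.

(⟹) Assume the antecedent. If r is true, the antecedent forces (r = T, p = F, q = T), and (~p | (~p & r)) -> q holds there. If r is false, the antecedent forces (r = F, p = F, q = T), and (~p | (~p & r)) -> q holds there. Either way (~p | (~p & r)) -> q holds.

(⟸) This fails. Under r = F, p = T, q = F, the left side is false but the right side is true.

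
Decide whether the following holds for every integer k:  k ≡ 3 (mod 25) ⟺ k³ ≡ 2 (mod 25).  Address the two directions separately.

Forward direction. Suppose k ≡ 3 (mod 25). Write k = 25j + 3. Then (25j + 3)³ = 15625j³ + 5625j² + 675j + 27 = 25(625j³ + 225j² + 27j + 1) + 2, so k³ ≡ 2 (mod 25).

Converse. Suppose k³ ≡ 2 (mod 25). The only residue r in {0, …, 24} with r³ ≡ 2 (mod 25) is r = 3, so k ≡ 3 (mod 25).

The biconditional holds.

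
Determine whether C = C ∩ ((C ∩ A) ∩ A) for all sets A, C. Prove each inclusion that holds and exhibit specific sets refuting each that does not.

The sets are not equal: only the reverse inclusion holds.

Forward inclusion. This inclusion fails. Take A = ∅, C = {1}; then 1 ∈ C but 1 ∉ C ∩ ((C ∩ A) ∩ A).

Reverse inclusion. Let x ∈ C ∩ ((C ∩ A) ∩ A). Then x ∈ A ∩ C, from which x ∈ C.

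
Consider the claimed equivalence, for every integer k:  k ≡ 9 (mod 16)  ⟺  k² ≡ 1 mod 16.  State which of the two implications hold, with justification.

(⟹) Suppose k ≡ 9 (mod 16). Write k = 16j + 9. Then (16j + 9)² = 256j² + 288j + 81 = 16(16j² + 18j + 5) + 1, so k² ≡ 1 (mod 16).

(⟸) This fails: take k = 1. Then 1² = 1 ≡ 1 (mod 16), yet 1 ≡ 1 (mod 16), not 9.

Not equivalent: only (⇒) holds.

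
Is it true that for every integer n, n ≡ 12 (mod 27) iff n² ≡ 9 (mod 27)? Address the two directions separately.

(⇒) holds; (⇐) fails.

(⟹) Suppose n ≡ 12 (mod 27). Write n = 27j + 12. Then (27j + 12)² = 729j² + 648j + 144 = 27(27j² + 24j + 5) + 9, so n² ≡ 9 (mod 27).

(⟸) This fails: take n = 3. Then 3² = 9 ≡ 9 (mod 27), yet 3 ≡ 3 (mod 27), not 12.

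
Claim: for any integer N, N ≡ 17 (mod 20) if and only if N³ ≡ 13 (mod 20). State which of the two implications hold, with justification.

Forward direction. Suppose N ≡ 17 (mod 20). Write N = 20j + 17. Then (20j + 17)³ = 8000j³ + 20400j² + 17340j + 4913 = 20(400j³ + 1020j² + 867j + 245) + 13, so N³ ≡ 13 (mod 20).

Converse. Suppose N³ ≡ 13 (mod 20). The only residue r in {0, …, 19} with r³ ≡ 13 (mod 20) is r = 17, so N ≡ 17 (mod 20).

Both directions hold.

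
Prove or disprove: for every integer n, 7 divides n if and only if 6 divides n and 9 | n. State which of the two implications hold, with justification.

(⇒) This fails: take n = 7. Certainly 7 ∣ 7, but 6 ∤ 7.

(⇐) This fails: take n = 18. Both 6 ∣ 18 and 9 ∣ 18, yet 18 is not a multiple of 7 (since 18 = 2·7 + 4), so 7 ∤ 18.

Neither implication holds.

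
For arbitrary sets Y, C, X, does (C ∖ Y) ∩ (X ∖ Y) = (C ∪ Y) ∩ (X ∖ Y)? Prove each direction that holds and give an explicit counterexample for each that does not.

The two sets are equal.

Forward inclusion. Let x ∈ (C ∖ Y) ∩ (X ∖ Y). Then x ∈ C ∩ X and x ∉ Y, from which x ∈ (C ∪ Y) ∩ (X ∖ Y).

Reverse inclusion. Let x ∈ (C ∪ Y) ∩ (X ∖ Y). Then x ∈ C ∩ X and x ∉ Y, from which x ∈ (C ∖ Y) ∩ (X ∖ Y).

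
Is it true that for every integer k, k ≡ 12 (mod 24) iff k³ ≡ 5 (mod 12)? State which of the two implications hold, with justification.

Neither direction holds.

Forward direction. This fails: take k = 12. Then 12 ≡ 12 (mod 24), but 12³ = 1728 ≡ 0 (mod 12), not 5.

Converse. This fails: take k = 5. Then 5³ = 125 ≡ 5 (mod 12), yet 5 ≡ 5 (mod 24), not 12.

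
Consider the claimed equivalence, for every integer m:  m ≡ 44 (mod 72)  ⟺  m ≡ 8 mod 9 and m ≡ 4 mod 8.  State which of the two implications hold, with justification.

[⇒] Suppose m ≡ 44 (mod 72); write m = 72j + 44. Since 9 ∣ 72, reducing mod 9 gives m ≡ 44 ≡ 8 (mod 9); since 8 ∣ 72, reducing mod 8 gives m ≡ 44 ≡ 4 (mod 8).

[⇐] Conversely, if m ≡ 8 (mod 9) and m ≡ 4 (mod 8), then by the Chinese remainder theorem m ≡ 44 (mod 72). This is exactly m ≡ 44 (mod 72).

Equivalent; both directions hold.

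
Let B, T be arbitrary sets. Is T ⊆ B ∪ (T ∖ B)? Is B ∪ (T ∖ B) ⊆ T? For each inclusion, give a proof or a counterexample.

(⊆) holds; (⊇) fails.

(⟹) Let x ∈ T. Then either x ∈ T and x ∉ B; or x ∈ B ∩ T. In each case x ∈ B ∪ (T ∖ B), so T ⊆ B ∪ (T ∖ B).

(⟸) This inclusion fails. Take B = {1}, T = ∅; then 1 ∈ B ∪ (T ∖ B) but 1 ∉ T.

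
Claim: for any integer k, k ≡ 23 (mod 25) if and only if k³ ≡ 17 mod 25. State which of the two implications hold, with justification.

Equivalent; both directions hold.

(⟹) Suppose k ≡ 23 (mod 25). Write k = 25j + 23. Then (25j + 23)³ = 15625j³ + 43125j² + 39675j + 12167 = 25(625j³ + 1725j² + 1587j + 486) + 17, so k³ ≡ 17 (mod 25).

(⟸) Conversely, suppose k³ ≡ 17 (mod 25). The only residue r in {0, …, 24} with r³ ≡ 17 (mod 25) is r = 23, so k ≡ 23 (mod 25).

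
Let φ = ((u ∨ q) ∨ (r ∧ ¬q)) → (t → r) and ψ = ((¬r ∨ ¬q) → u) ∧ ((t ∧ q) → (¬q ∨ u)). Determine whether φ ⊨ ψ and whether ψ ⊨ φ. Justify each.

(⇒) fails and (⇐) fails.

(⇒) This fails. Under u = F, r = F, t = F, q = F, the left side is true but the right side is false.

(⇐) This fails. Under u = T, r = F, t = T, q = F, the left side is false but the right side is true.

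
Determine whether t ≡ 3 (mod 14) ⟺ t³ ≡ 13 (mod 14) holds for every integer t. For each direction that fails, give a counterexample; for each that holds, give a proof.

Only the forward direction holds.

Converse. This fails: take t = 5. Then 5³ = 125 ≡ 13 (mod 14), yet 5 ≡ 5 (mod 14), not 3.

Forward direction. Suppose t ≡ 3 (mod 14). Write t = 14j + 3. Then (14j + 3)³ = 2744j³ + 1764j² + 378j + 27 = 14(196j³ + 126j² + 27j + 1) + 13, so t³ ≡ 13 (mod 14).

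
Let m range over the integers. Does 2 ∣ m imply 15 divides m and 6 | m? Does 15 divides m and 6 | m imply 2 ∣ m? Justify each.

(→) This fails: take m = 2. Certainly 2 ∣ 2, but 15 ∤ 2.

(←) Suppose 15 ∣ m and 6 ∣ m. Any common multiple of 15 and 6 is a multiple of their lcm; here lcm(15, 6) = 15·6/gcd(15, 6) = 90/3 = 30, so 30 ∣ m. Since 2 ∣ 30, it follows that 2 ∣ m.

Not equivalent: only (⇐) holds.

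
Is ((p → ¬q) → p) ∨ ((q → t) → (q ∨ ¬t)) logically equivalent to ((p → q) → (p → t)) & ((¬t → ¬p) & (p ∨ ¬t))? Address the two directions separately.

(→) This fails. Under q = F, p = T, t = F, the left side is true but the right side is false.

(←) Assume the antecedent. If q is true, the consequent reduces to true regardless of the other variables. If q is false, the antecedent forces (q = F, p = F, t = F) or (q = F, p = T, t = T), and the consequent holds there. Either way the consequent holds.

Only the converse holds.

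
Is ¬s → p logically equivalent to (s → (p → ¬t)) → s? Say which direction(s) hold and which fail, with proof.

(→) This fails. Under p = T, t = F, s = F, the left side is true but the right side is false.

(←) Assume the antecedent. If p is true, ¬s → p reduces to true regardless of the other variables. If p is false, the antecedent forces (p = F, t = F, s = T) or (p = F, t = T, s = T), and ¬s → p holds there. Either way ¬s → p holds.

Not equivalent: only (⇐) holds.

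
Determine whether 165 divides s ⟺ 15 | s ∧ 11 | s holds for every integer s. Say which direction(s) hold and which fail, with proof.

Forward direction. If 165 ∣ s, write s = 165q. Since 165 = 11·15, s = 15·(11q), so 15 ∣ s; and since 165 = 15·11, s = 11·(15q), so 11 ∣ s.

Converse. Suppose 15 ∣ s and 11 ∣ s. Any common multiple of 15 and 11 is a multiple of their lcm; here gcd(15, 11) = 1, so lcm(15, 11) = 15·11 = 165, so 165 ∣ s.

Both implications hold.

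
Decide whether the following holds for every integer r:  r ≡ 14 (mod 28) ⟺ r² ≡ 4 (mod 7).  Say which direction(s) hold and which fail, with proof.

Both directions fail.

Forward direction. This fails: take r = 14. Then 14 ≡ 14 (mod 28), but 14² = 196 ≡ 0 (mod 7), not 4.

Converse. This fails: take r = 2. Then 2² = 4 ≡ 4 (mod 7), yet 2 ≡ 2 (mod 28), not 14.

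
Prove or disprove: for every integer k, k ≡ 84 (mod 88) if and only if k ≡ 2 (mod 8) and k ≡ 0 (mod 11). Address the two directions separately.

Both directions fail.

(→) This fails: k = 84 gives 84 ≡ 84 (mod 88) but 84 ≡ 4 (mod 8), so the conjunction on the right does not hold.

(←) This fails: k = 66 satisfies both congruences on the right (66 ≡ 2 mod 8 and 66 ≡ 0 mod 11) yet 66 ≡ 66 (mod 88), not 84.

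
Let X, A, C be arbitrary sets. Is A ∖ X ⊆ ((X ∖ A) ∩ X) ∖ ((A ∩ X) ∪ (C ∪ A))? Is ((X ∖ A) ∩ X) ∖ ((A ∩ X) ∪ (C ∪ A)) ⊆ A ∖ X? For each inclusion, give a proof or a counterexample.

(⟹) This inclusion fails. Take X = ∅, A = {1}, C = ∅; then 1 ∈ A ∖ X but 1 ∉ ((X ∖ A) ∩ X) ∖ ((A ∩ X) ∪ (C ∪ A)).

(⟸) This inclusion fails. Take X = {1}, A = ∅, C = ∅; then 1 ∈ ((X ∖ A) ∩ X) ∖ ((A ∩ X) ∪ (C ∪ A)) but 1 ∉ A ∖ X.

Both inclusions fail.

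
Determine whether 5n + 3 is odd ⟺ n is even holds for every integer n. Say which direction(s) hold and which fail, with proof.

(←) Suppose n is even; write n = 2j. Then 5n + 3 = 5·(2j) + 3 = 2·5j + 3, which is odd.

(→) Suppose 5n + 3 is odd. Since 5 is odd, 5n and n have the same parity, so 5n + 3 ≡ n + 3 (mod 2). As 3 is odd, 5n + 3 is odd exactly when n is even. Thus n is even.

Both directions hold.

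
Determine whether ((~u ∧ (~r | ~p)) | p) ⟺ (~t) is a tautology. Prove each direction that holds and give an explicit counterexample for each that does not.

(⇒) This fails. Under t = T, p = F, r = F, u = F, the left side is true but the right side is false.

(⇐) This fails. Under t = F, p = F, r = F, u = T, the left side is false but the right side is true.

Neither implication holds.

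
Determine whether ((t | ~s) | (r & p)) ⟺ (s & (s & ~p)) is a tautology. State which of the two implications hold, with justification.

Neither implication holds.

(⇒) This fails. Under r = F, p = F, s = F, t = F, the left side is true but the right side is false.

(⇐) This fails. Under r = F, p = F, s = T, t = F, the left side is false but the right side is true.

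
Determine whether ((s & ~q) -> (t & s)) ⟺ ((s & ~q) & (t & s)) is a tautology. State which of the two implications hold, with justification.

(⇒) This fails. Under q = F, t = F, s = F, the left side is true but the right side is false.

(⇐) Assume the antecedent. If q is true, the antecedent cannot hold. If q is false, the antecedent forces (q = F, t = T, s = T), and (s & ~q) -> (t & s) holds there. Either way (s & ~q) -> (t & s) holds.

Only the converse holds.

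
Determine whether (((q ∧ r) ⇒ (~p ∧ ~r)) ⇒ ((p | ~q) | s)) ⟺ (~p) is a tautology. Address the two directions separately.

Neither direction holds.

Forward direction. This fails. Under s = F, r = F, p = T, q = F, the left side is true but the right side is false.

Converse. This fails. Under s = F, r = F, p = F, q = T, the left side is false but the right side is true.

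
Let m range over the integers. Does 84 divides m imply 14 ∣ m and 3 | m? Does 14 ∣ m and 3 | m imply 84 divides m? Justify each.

[⇐] This fails: take m = 42. Both 14 ∣ 42 and 3 ∣ 42, yet 42 is not a multiple of 84 (since 42 = 0·84 + 42), so 84 ∤ 42.

[⇒] If 84 ∣ m, write m = 84q. Since 84 = 6·14, m = 14·(6q), so 14 ∣ m; and since 84 = 28·3, m = 3·(28q), so 3 ∣ m.

Only the forward implication holds.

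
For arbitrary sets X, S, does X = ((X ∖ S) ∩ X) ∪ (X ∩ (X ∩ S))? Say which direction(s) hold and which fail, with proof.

Both inclusions hold; the sets are equal.

Forward inclusion. Let x ∈ X. Then either x ∈ X and x ∉ S; or x ∈ X ∩ S. In each case x ∈ ((X ∖ S) ∩ X) ∪ (X ∩ (X ∩ S)), so X ⊆ ((X ∖ S) ∩ X) ∪ (X ∩ (X ∩ S)).

Reverse inclusion. Let x ∈ ((X ∖ S) ∩ X) ∪ (X ∩ (X ∩ S)). Then either x ∈ X and x ∉ S; or x ∈ X ∩ S. In each case x ∈ X, so ((X ∖ S) ∩ X) ∪ (X ∩ (X ∩ S)) ⊆ X.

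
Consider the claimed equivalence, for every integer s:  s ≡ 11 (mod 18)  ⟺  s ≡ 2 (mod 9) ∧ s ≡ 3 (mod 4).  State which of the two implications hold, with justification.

[⇐] If s ≡ 2 (mod 9) and s ≡ 3 (mod 4), then by the Chinese remainder theorem s ≡ 11 (mod 36). Since 11 ≡ 11 (mod 18) and 18 ∣ 36, we get s ≡ 11 (mod 18).

[⇒] This fails: s = 29 gives 29 ≡ 11 (mod 18) but 29 ≡ 1 (mod 4), so the conjunction on the right does not hold.

(⇒) fails; (⇐) holds.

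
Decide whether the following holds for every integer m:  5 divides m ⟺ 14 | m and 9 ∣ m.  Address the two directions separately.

(⇒) fails and (⇐) fails.

Forward direction. This fails: take m = 5. Certainly 5 ∣ 5, but 14 ∤ 5.

Converse. This fails: take m = 126. Both 14 ∣ 126 and 9 ∣ 126, yet 126 is not a multiple of 5 (since 126 = 25·5 + 1), so 5 ∤ 126.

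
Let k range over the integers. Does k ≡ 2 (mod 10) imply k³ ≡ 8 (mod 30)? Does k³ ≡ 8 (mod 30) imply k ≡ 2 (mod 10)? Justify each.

(⟹) This fails: take k = 12. Then 12 ≡ 2 (mod 10), but 12³ = 1728 ≡ 18 (mod 30), not 8.

(⟸) Conversely, the residues r modulo 30 with r³ ≡ 8 (mod 30) are exactly {2}, and each is ≡ 2 (mod 10).

The forward direction fails; the converse holds.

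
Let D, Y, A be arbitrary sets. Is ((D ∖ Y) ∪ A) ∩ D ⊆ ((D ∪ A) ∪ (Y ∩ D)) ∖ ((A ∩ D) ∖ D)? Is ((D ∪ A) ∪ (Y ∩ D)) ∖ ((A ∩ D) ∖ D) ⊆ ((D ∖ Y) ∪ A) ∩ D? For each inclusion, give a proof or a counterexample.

(⊇) This inclusion fails. Take D = {1}, Y = {1}, A = ∅; then 1 ∈ ((D ∪ A) ∪ (Y ∩ D)) ∖ ((A ∩ D) ∖ D) but 1 ∉ ((D ∖ Y) ∪ A) ∩ D.

(⊆) Let x ∈ ((D ∖ Y) ∪ A) ∩ D. Then either x ∈ D and x ∉ Y, A; or x ∈ D ∩ A and x ∉ Y; or x ∈ D ∩ Y ∩ A. In each case x ∈ ((D ∪ A) ∪ (Y ∩ D)) ∖ ((A ∩ D) ∖ D), so ((D ∖ Y) ∪ A) ∩ D ⊆ ((D ∪ A) ∪ (Y ∩ D)) ∖ ((A ∩ D) ∖ D).

(⊆) holds; (⊇) fails.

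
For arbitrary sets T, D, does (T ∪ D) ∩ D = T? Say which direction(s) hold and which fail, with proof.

Both inclusions fail.

(⊆) This inclusion fails. Take T = ∅, D = {1}; then 1 ∈ (T ∪ D) ∩ D but 1 ∉ T.

(⊇) This inclusion fails. Take T = {1}, D = ∅; then 1 ∈ T but 1 ∉ (T ∪ D) ∩ D.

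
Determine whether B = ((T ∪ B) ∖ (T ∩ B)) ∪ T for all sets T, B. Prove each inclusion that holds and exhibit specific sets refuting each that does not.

(⊆) holds; (⊇) fails.

Forward inclusion. Let x ∈ B. Then either x ∈ B and x ∉ T; or x ∈ T ∩ B. In each case x ∈ ((T ∪ B) ∖ (T ∩ B)) ∪ T, so B ⊆ ((T ∪ B) ∖ (T ∩ B)) ∪ T.

Reverse inclusion. This inclusion fails. Take T = {1}, B = ∅; then 1 ∈ ((T ∪ B) ∖ (T ∩ B)) ∪ T but 1 ∉ B.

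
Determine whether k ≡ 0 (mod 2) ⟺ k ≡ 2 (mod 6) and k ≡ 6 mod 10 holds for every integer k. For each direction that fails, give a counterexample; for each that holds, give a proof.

(⇐) If k ≡ 2 (mod 6) and k ≡ 6 (mod 10), then by the Chinese remainder theorem k ≡ 26 (mod 30). Since 26 ≡ 0 (mod 2) and 2 ∣ 30, we get k ≡ 0 (mod 2).

(⇒) This fails: k = 0 gives 0 ≡ 0 (mod 2) but 0 ≡ 0 (mod 6), so the conjunction on the right does not hold.

Only the reverse direction holds.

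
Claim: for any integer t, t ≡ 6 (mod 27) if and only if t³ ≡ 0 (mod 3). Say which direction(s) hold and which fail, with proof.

Not equivalent: only (⇒) holds.

Forward direction. Suppose t ≡ 6 (mod 27). Then t³ ≡ 6³ = 216 (mod 27), and since 3 ∣ 27, also t³ ≡ 0 (mod 3).

Converse. This fails: take t = 0. Then 0³ = 0 ≡ 0 (mod 3), yet 0 ≡ 0 (mod 27), not 6.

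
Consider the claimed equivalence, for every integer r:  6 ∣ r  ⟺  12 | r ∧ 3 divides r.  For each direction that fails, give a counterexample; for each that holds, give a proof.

(⇒) This fails: take r = 6. Certainly 6 ∣ 6, but 12 ∤ 6.

(⇐) Suppose 12 ∣ r and 3 ∣ r. Any common multiple of 12 and 3 is a multiple of their lcm; here lcm(12, 3) = 12·3/gcd(12, 3) = 36/3 = 12, so 12 ∣ r. Since 6 ∣ 12, it follows that 6 ∣ r.

(⇒) fails; (⇐) holds.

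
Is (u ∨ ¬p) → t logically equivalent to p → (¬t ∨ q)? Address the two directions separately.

Neither direction holds.

(⇒) This fails. Under t = T, q = F, u = F, p = T, the left side is true but the right side is false.

(⇐) This fails. Under t = F, q = F, u = F, p = F, the left side is false but the right side is true.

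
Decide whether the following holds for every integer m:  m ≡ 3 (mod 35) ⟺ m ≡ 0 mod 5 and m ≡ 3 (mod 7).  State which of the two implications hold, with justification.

(⟹) This fails: m = 3 gives 3 ≡ 3 (mod 35) but 3 ≡ 3 (mod 5), so the conjunction on the right does not hold.

(⟸) This fails: m = 10 satisfies both congruences on the right (10 ≡ 0 mod 5 and 10 ≡ 3 mod 7) yet 10 ≡ 10 (mod 35), not 3.

Neither implication holds.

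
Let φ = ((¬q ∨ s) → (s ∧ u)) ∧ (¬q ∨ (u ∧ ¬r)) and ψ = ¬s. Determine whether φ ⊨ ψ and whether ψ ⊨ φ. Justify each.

[⇒] This fails. Under r = F, q = F, u = T, s = T, the left side is true but the right side is false.

[⇐] This fails. Under r = F, q = F, u = F, s = F, the left side is false but the right side is true.

Neither direction holds.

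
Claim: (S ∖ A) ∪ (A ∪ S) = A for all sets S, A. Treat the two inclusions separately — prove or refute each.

(⊇) Let x ∈ A. Then either x ∈ A and x ∉ S; or x ∈ S ∩ A. In each case x ∈ (S ∖ A) ∪ (A ∪ S), so A ⊆ (S ∖ A) ∪ (A ∪ S).

(⊆) This inclusion fails. Take S = {1}, A = ∅; then 1 ∈ (S ∖ A) ∪ (A ∪ S) but 1 ∉ A.

Only the reverse inclusion holds.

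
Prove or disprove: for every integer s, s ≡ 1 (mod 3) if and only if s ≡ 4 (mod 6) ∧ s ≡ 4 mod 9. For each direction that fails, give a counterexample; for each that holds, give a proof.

(→) This fails: s = 1 gives 1 ≡ 1 (mod 3) but 1 ≡ 1 (mod 6), so the conjunction on the right does not hold.

(←) Conversely, if s ≡ 4 (mod 6) and s ≡ 4 (mod 9), then by the Chinese remainder theorem s ≡ 4 (mod 18). Since 4 ≡ 1 (mod 3) and 3 ∣ 18, we get s ≡ 1 (mod 3).

Only the converse holds.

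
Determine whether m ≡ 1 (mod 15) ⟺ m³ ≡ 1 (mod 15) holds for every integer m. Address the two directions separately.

Both directions hold; the statement is true.

[⇒] Suppose m ≡ 1 (mod 15). Write m = 15j + 1. Then (15j + 1)³ = 3375j³ + 675j² + 45j + 1 = 15(225j³ + 45j² + 3j) + 1, so m³ ≡ 1 (mod 15).

[⇐] Conversely, suppose m³ ≡ 1 (mod 15). The only residue r in {0, …, 14} with r³ ≡ 1 (mod 15) is r = 1, so m ≡ 1 (mod 15).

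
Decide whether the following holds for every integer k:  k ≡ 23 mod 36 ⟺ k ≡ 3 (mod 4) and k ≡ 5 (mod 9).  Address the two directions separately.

Converse. If k ≡ 3 (mod 4) and k ≡ 5 (mod 9), then by the Chinese remainder theorem k ≡ 23 (mod 36). This is exactly k ≡ 23 (mod 36).

Forward direction. Suppose k ≡ 23 (mod 36); write k = 36j + 23. Since 4 ∣ 36, reducing mod 4 gives k ≡ 23 ≡ 3 (mod 4); since 9 ∣ 36, reducing mod 9 gives k ≡ 23 ≡ 5 (mod 9).

Both implications hold.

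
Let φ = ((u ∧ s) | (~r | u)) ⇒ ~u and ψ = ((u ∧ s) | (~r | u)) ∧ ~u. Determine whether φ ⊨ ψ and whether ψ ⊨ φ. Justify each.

(→) This fails. Under r = T, u = F, s = F, the left side is true but the right side is false.

(←) Assume the antecedent. If r is true, the antecedent cannot hold. If r is false, the antecedent forces (r = F, u = F, s = F) or (r = F, u = F, s = T), and ((u ∧ s) | (~r | u)) ⇒ ~u holds there. Either way ((u ∧ s) | (~r | u)) ⇒ ~u holds.

Only the converse holds.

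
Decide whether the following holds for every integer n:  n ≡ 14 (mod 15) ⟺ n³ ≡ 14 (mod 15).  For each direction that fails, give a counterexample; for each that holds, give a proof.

(⟹) Suppose n ≡ 14 (mod 15). Write n = 15j + 14. Then (15j + 14)³ = 3375j³ + 9450j² + 8820j + 2744 = 15(225j³ + 630j² + 588j + 182) + 14, so n³ ≡ 14 (mod 15).

(⟸) Conversely, suppose n³ ≡ 14 (mod 15). The only residue r in {0, …, 14} with r³ ≡ 14 (mod 15) is r = 14, so n ≡ 14 (mod 15).

The biconditional holds.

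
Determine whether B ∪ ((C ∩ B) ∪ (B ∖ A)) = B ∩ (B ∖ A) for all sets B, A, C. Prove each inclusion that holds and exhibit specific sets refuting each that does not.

Forward inclusion. This inclusion fails. Take B = {1}, A = {1}, C = ∅; then 1 ∈ B ∪ ((C ∩ B) ∪ (B ∖ A)) but 1 ∉ B ∩ (B ∖ A).

Reverse inclusion. Let x ∈ B ∩ (B ∖ A). Then either x ∈ B and x ∉ A, C; or x ∈ B ∩ C and x ∉ A. In each case x ∈ B ∪ ((C ∩ B) ∪ (B ∖ A)), so B ∩ (B ∖ A) ⊆ B ∪ ((C ∩ B) ∪ (B ∖ A)).

The sets are not equal: only the reverse inclusion holds.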